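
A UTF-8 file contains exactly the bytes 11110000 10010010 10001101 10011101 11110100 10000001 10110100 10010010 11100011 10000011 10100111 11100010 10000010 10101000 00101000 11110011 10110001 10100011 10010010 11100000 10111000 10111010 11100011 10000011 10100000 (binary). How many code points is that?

Byte at offset 0: 0xF0 = 11110000 → 4-byte char (#1). Advance 4.
Byte at offset 4: 0xF4 = 11110100 → 4-byte char (#2). Advance 4.
Byte at offset 8: 0xE3 = 11100011 → 3-byte char (#3). Advance 3.
Byte at offset 11: 0xE2 = 11100010 → 3-byte char (#4). Advance 3.
Byte at offset 14: 0x28 = 00101000 → 1-byte char (#5). Advance 1.
Byte at offset 15: 0xF3 = 11110011 → 4-byte char (#6). Advance 4.
Byte at offset 19: 0xE0 = 11100000 → 3-byte char (#7). Advance 3.
Byte at offset 22: 0xE3 = 11100011 → 3-byte char (#8). Advance 3.
Reached end at offset 25 after 8 code points.

8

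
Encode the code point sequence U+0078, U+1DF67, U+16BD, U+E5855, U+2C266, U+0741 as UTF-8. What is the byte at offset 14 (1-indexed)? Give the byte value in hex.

0xAC

1-indexed offset 14 is 0-indexed offset 13.
U+0078 → 1-byte form 78 at offsets 0–0.
U+1DF67 → 4-byte form F0 9D BD A7 at offsets 1–4.
U+16BD → 3-byte form E1 9A BD at offsets 5–7.
U+E5855 → 4-byte form F3 A5 A1 95 at offsets 8–11.
U+2C266 → 4-byte form F0 AC 89 A6 at offsets 12–15.
Offset 13 falls in char 5's range; it's byte 2 of F0 AC 89 A6 = 0xAC.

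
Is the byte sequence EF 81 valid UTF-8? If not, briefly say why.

invalid (sequence truncated)

Leading byte 0xEF = 11101111 → 3-byte form, but only 2 bytes are present.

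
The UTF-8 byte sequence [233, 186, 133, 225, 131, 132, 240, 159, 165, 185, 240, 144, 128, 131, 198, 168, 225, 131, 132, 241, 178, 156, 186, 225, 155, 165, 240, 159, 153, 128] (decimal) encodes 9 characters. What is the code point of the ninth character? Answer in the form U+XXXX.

Offset 0: leading byte 0xE9 = 11101001 → 3-byte char #1 = E9 BA 85.
Offset 3: leading byte 0xE1 = 11100001 → 3-byte char #2 = E1 83 84.
Offset 6: leading byte 0xF0 = 11110000 → 4-byte char #3 = F0 9F A5 B9.
Offset 10: leading byte 0xF0 = 11110000 → 4-byte char #4 = F0 90 80 83.
Offset 14: leading byte 0xC6 = 11000110 → 2-byte char #5 = C6 A8.
Offset 16: leading byte 0xE1 = 11100001 → 3-byte char #6 = E1 83 84.
Offset 19: leading byte 0xF1 = 11110001 → 4-byte char #7 = F1 B2 9C BA.
Offset 23: leading byte 0xE1 = 11100001 → 3-byte char #8 = E1 9B A5.
Offset 26: leading byte 0xF0 = 11110000 → 4-byte char #9 = F0 9F 99 80.
Leading byte 0xF0 = 11110000 matches 11110xxx → 4-byte sequence.
Byte 1: 0xF0 = 11110000, payload 000 (3 bits).
Byte 2: 0x9F = 10011111 (10xxxxxx ✓), payload 011111.
Byte 3: 0x99 = 10011001 (10xxxxxx ✓), payload 011001.
Byte 4: 0x80 = 10000000 (10xxxxxx ✓), payload 000000.
Concatenate: 000011111011001000000 = 0x1F640 (21 bits → U+1F640).

U+1F640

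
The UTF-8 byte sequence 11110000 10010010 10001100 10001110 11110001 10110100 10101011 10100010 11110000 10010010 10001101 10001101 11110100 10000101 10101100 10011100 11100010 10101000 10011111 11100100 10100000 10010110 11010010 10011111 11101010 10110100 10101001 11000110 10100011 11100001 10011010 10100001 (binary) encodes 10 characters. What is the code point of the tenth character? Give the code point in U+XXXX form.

Offset 0: leading byte 0xF0 = 11110000 → 4-byte char #1 = F0 92 8C 8E.
Offset 4: leading byte 0xF1 = 11110001 → 4-byte char #2 = F1 B4 AB A2.
Offset 8: leading byte 0xF0 = 11110000 → 4-byte char #3 = F0 92 8D 8D.
Offset 12: leading byte 0xF4 = 11110100 → 4-byte char #4 = F4 85 AC 9C.
Offset 16: leading byte 0xE2 = 11100010 → 3-byte char #5 = E2 A8 9F.
Offset 19: leading byte 0xE4 = 11100100 → 3-byte char #6 = E4 A0 96.
Offset 22: leading byte 0xD2 = 11010010 → 2-byte char #7 = D2 9F.
Offset 24: leading byte 0xEA = 11101010 → 3-byte char #8 = EA B4 A9.
Offset 27: leading byte 0xC6 = 11000110 → 2-byte char #9 = C6 A3.
Offset 29: leading byte 0xE1 = 11100001 → 3-byte char #10 = E1 9A A1.
Leading byte 0xE1 = 11100001 matches 1110xxxx → 3-byte sequence.
Byte 1: 0xE1 = 11100001, payload 0001 (4 bits).
Byte 2: 0x9A = 10011010 (10xxxxxx ✓), payload 011010.
Byte 3: 0xA1 = 10100001 (10xxxxxx ✓), payload 100001.
Concatenate: 0001011010100001 = 0x16A1 (16 bits → U+16A1).

U+16A1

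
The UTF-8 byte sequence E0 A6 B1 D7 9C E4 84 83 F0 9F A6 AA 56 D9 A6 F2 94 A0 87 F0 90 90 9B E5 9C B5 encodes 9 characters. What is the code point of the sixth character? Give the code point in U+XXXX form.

Offset 0: leading byte 0xE0 = 11100000 → 3-byte char #1 = E0 A6 B1.
Offset 3: leading byte 0xD7 = 11010111 → 2-byte char #2 = D7 9C.
Offset 5: leading byte 0xE4 = 11100100 → 3-byte char #3 = E4 84 83.
Offset 8: leading byte 0xF0 = 11110000 → 4-byte char #4 = F0 9F A6 AA.
Offset 12: leading byte 0x56 = 01010110 → 1-byte char #5 = 56.
Offset 13: leading byte 0xD9 = 11011001 → 2-byte char #6 = D9 A6.
Leading byte 0xD9 = 11011001 matches 110xxxxx → 2-byte sequence.
Byte 1: 0xD9 = 11011001, payload 11001 (5 bits).
Byte 2: 0xA6 = 10100110 (10xxxxxx ✓), payload 100110.
Concatenate: 11001100110 = 0x666 (11 bits → U+0666).

U+0666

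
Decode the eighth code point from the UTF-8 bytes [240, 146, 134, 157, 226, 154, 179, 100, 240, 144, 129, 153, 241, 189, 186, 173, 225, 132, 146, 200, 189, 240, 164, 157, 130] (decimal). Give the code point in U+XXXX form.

Offset 0: leading byte 0xF0 = 11110000 → 4-byte char #1 = F0 92 86 9D.
Offset 4: leading byte 0xE2 = 11100010 → 3-byte char #2 = E2 9A B3.
Offset 7: leading byte 0x64 = 01100100 → 1-byte char #3 = 64.
Offset 8: leading byte 0xF0 = 11110000 → 4-byte char #4 = F0 90 81 99.
Offset 12: leading byte 0xF1 = 11110001 → 4-byte char #5 = F1 BD BA AD.
Offset 16: leading byte 0xE1 = 11100001 → 3-byte char #6 = E1 84 92.
Offset 19: leading byte 0xC8 = 11001000 → 2-byte char #7 = C8 BD.
Offset 21: leading byte 0xF0 = 11110000 → 4-byte char #8 = F0 A4 9D 82.
Leading byte 0xF0 = 11110000 matches 11110xxx → 4-byte sequence.
Byte 1: 0xF0 = 11110000, payload 000 (3 bits).
Byte 2: 0xA4 = 10100100 (10xxxxxx ✓), payload 100100.
Byte 3: 0x9D = 10011101 (10xxxxxx ✓), payload 011101.
Byte 4: 0x82 = 10000010 (10xxxxxx ✓), payload 000010.
Concatenate: 000100100011101000010 = 0x24742 (21 bits → U+24742).

U+24742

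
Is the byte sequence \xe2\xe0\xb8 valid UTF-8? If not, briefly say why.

Leading byte 0xE2 = 11100010 → 3-byte form.
Byte 2 is 0xE0 = 11100000, which is not 10xxxxxx — expected a continuation byte.

invalid (non-continuation byte where continuation expected)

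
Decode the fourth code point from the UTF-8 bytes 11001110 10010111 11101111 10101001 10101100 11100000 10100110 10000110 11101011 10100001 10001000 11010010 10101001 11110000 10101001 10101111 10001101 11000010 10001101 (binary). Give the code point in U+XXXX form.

U+B848

Offset 0: leading byte 0xCE = 11001110 → 2-byte char #1 = CE 97.
Offset 2: leading byte 0xEF = 11101111 → 3-byte char #2 = EF A9 AC.
Offset 5: leading byte 0xE0 = 11100000 → 3-byte char #3 = E0 A6 86.
Offset 8: leading byte 0xEB = 11101011 → 3-byte char #4 = EB A1 88.
Leading byte 0xEB = 11101011 matches 1110xxxx → 3-byte sequence.
Byte 1: 0xEB = 11101011, payload 1011 (4 bits).
Byte 2: 0xA1 = 10100001 (10xxxxxx ✓), payload 100001.
Byte 3: 0x88 = 10001000 (10xxxxxx ✓), payload 001000.
Concatenate: 1011100001001000 = 0xB848 (16 bits → U+B848).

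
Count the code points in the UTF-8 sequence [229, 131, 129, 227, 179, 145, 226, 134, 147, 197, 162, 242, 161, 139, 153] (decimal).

5

Byte at offset 0: 0xE5 = 11100101 → 3-byte char (#1). Advance 3.
Byte at offset 3: 0xE3 = 11100011 → 3-byte char (#2). Advance 3.
Byte at offset 6: 0xE2 = 11100010 → 3-byte char (#3). Advance 3.
Byte at offset 9: 0xC5 = 11000101 → 2-byte char (#4). Advance 2.
Byte at offset 11: 0xF2 = 11110010 → 4-byte char (#5). Advance 4.
Reached end at offset 15 after 5 code points.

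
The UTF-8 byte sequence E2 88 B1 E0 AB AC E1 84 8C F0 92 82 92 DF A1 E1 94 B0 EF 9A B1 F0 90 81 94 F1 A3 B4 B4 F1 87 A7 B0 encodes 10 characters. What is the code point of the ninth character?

U+63D34

Offset 0: leading byte 0xE2 = 11100010 → 3-byte char #1 = E2 88 B1.
Offset 3: leading byte 0xE0 = 11100000 → 3-byte char #2 = E0 AB AC.
Offset 6: leading byte 0xE1 = 11100001 → 3-byte char #3 = E1 84 8C.
Offset 9: leading byte 0xF0 = 11110000 → 4-byte char #4 = F0 92 82 92.
Offset 13: leading byte 0xDF = 11011111 → 2-byte char #5 = DF A1.
Offset 15: leading byte 0xE1 = 11100001 → 3-byte char #6 = E1 94 B0.
Offset 18: leading byte 0xEF = 11101111 → 3-byte char #7 = EF 9A B1.
Offset 21: leading byte 0xF0 = 11110000 → 4-byte char #8 = F0 90 81 94.
Offset 25: leading byte 0xF1 = 11110001 → 4-byte char #9 = F1 A3 B4 B4.
Leading byte 0xF1 = 11110001 matches 11110xxx → 4-byte sequence.
Byte 1: 0xF1 = 11110001, payload 001 (3 bits).
Byte 2: 0xA3 = 10100011 (10xxxxxx ✓), payload 100011.
Byte 3: 0xB4 = 10110100 (10xxxxxx ✓), payload 110100.
Byte 4: 0xB4 = 10110100 (10xxxxxx ✓), payload 110100.
Concatenate: 001100011110100110100 = 0x63D34 (21 bits → U+63D34).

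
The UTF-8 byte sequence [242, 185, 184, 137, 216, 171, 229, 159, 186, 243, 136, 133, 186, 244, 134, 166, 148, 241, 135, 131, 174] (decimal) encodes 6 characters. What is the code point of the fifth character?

U+106994

Offset 0: leading byte 0xF2 = 11110010 → 4-byte char #1 = F2 B9 B8 89.
Offset 4: leading byte 0xD8 = 11011000 → 2-byte char #2 = D8 AB.
Offset 6: leading byte 0xE5 = 11100101 → 3-byte char #3 = E5 9F BA.
Offset 9: leading byte 0xF3 = 11110011 → 4-byte char #4 = F3 88 85 BA.
Offset 13: leading byte 0xF4 = 11110100 → 4-byte char #5 = F4 86 A6 94.
Leading byte 0xF4 = 11110100 matches 11110xxx → 4-byte sequence.
Byte 1: 0xF4 = 11110100, payload 100 (3 bits).
Byte 2: 0x86 = 10000110 (10xxxxxx ✓), payload 000110.
Byte 3: 0xA6 = 10100110 (10xxxxxx ✓), payload 100110.
Byte 4: 0x94 = 10010100 (10xxxxxx ✓), payload 010100.
Concatenate: 100000110100110010100 = 0x106994 (21 bits → U+106994).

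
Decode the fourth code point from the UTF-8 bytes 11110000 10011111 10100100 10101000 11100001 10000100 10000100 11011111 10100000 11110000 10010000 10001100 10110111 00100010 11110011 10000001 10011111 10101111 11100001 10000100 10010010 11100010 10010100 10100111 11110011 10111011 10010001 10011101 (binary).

Offset 0: leading byte 0xF0 = 11110000 → 4-byte char #1 = F0 9F A4 A8.
Offset 4: leading byte 0xE1 = 11100001 → 3-byte char #2 = E1 84 84.
Offset 7: leading byte 0xDF = 11011111 → 2-byte char #3 = DF A0.
Offset 9: leading byte 0xF0 = 11110000 → 4-byte char #4 = F0 90 8C B7.
Leading byte 0xF0 = 11110000 matches 11110xxx → 4-byte sequence.
Byte 1: 0xF0 = 11110000, payload 000 (3 bits).
Byte 2: 0x90 = 10010000 (10xxxxxx ✓), payload 010000.
Byte 3: 0x8C = 10001100 (10xxxxxx ✓), payload 001100.
Byte 4: 0xB7 = 10110111 (10xxxxxx ✓), payload 110111.
Concatenate: 000010000001100110111 = 0x10337 (21 bits → U+10337).

U+10337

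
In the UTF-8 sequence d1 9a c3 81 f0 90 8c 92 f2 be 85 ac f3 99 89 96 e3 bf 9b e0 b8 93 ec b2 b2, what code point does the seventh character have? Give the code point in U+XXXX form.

Offset 0: leading byte 0xD1 = 11010001 → 2-byte char #1 = D1 9A.
Offset 2: leading byte 0xC3 = 11000011 → 2-byte char #2 = C3 81.
Offset 4: leading byte 0xF0 = 11110000 → 4-byte char #3 = F0 90 8C 92.
Offset 8: leading byte 0xF2 = 11110010 → 4-byte char #4 = F2 BE 85 AC.
Offset 12: leading byte 0xF3 = 11110011 → 4-byte char #5 = F3 99 89 96.
Offset 16: leading byte 0xE3 = 11100011 → 3-byte char #6 = E3 BF 9B.
Offset 19: leading byte 0xE0 = 11100000 → 3-byte char #7 = E0 B8 93.
Leading byte 0xE0 = 11100000 matches 1110xxxx → 3-byte sequence.
Byte 1: 0xE0 = 11100000, payload 0000 (4 bits).
Byte 2: 0xB8 = 10111000 (10xxxxxx ✓), payload 111000.
Byte 3: 0x93 = 10010011 (10xxxxxx ✓), payload 010011.
Concatenate: 0000111000010011 = 0xE13 (16 bits → U+0E13).

U+0E13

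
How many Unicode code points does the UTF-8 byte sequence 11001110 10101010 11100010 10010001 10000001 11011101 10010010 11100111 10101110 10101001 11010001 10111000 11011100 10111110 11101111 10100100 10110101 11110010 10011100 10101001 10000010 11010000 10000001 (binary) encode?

9

Byte at offset 0: 0xCE = 11001110 → 2-byte char (#1). Advance 2.
Byte at offset 2: 0xE2 = 11100010 → 3-byte char (#2). Advance 3.
Byte at offset 5: 0xDD = 11011101 → 2-byte char (#3). Advance 2.
Byte at offset 7: 0xE7 = 11100111 → 3-byte char (#4). Advance 3.
Byte at offset 10: 0xD1 = 11010001 → 2-byte char (#5). Advance 2.
Byte at offset 12: 0xDC = 11011100 → 2-byte char (#6). Advance 2.
Byte at offset 14: 0xEF = 11101111 → 3-byte char (#7). Advance 3.
Byte at offset 17: 0xF2 = 11110010 → 4-byte char (#8). Advance 4.
Byte at offset 21: 0xD0 = 11010000 → 2-byte char (#9). Advance 2.
Reached end at offset 23 after 9 code points.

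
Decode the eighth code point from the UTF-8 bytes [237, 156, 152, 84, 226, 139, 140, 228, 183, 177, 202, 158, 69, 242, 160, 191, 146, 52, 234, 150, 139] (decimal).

U+0034

Offset 0: leading byte 0xED = 11101101 → 3-byte char #1 = ED 9C 98.
Offset 3: leading byte 0x54 = 01010100 → 1-byte char #2 = 54.
Offset 4: leading byte 0xE2 = 11100010 → 3-byte char #3 = E2 8B 8C.
Offset 7: leading byte 0xE4 = 11100100 → 3-byte char #4 = E4 B7 B1.
Offset 10: leading byte 0xCA = 11001010 → 2-byte char #5 = CA 9E.
Offset 12: leading byte 0x45 = 01000101 → 1-byte char #6 = 45.
Offset 13: leading byte 0xF2 = 11110010 → 4-byte char #7 = F2 A0 BF 92.
Offset 17: leading byte 0x34 = 00110100 → 1-byte char #8 = 34.
Leading byte 0x34 = 00110100 matches 0xxxxxxx → 1-byte sequence.
Byte 1: 0x34 = 00110100, payload 0110100 (7 bits).
Concatenate: 0110100 = 0x34 (7 bits → U+0034).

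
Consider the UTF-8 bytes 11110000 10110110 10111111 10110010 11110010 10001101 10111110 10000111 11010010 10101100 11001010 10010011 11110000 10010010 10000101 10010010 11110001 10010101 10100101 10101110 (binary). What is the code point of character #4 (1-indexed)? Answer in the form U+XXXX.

Offset 0: leading byte 0xF0 = 11110000 → 4-byte char #1 = F0 B6 BF B2.
Offset 4: leading byte 0xF2 = 11110010 → 4-byte char #2 = F2 8D BE 87.
Offset 8: leading byte 0xD2 = 11010010 → 2-byte char #3 = D2 AC.
Offset 10: leading byte 0xCA = 11001010 → 2-byte char #4 = CA 93.
Leading byte 0xCA = 11001010 matches 110xxxxx → 2-byte sequence.
Byte 1: 0xCA = 11001010, payload 01010 (5 bits).
Byte 2: 0x93 = 10010011 (10xxxxxx ✓), payload 010011.
Concatenate: 01010010011 = 0x293 (11 bits → U+0293).

U+0293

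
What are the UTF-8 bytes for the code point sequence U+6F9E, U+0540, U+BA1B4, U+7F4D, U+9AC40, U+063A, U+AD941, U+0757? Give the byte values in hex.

U+6F9E: 3-byte form → E6 BE 9E.
U+0540: 2-byte form → D5 80.
U+BA1B4: 4-byte form → F2 BA 86 B4.
U+7F4D: 3-byte form → E7 BD 8D.
U+9AC40: 4-byte form → F2 9A B1 80.
U+063A: 2-byte form → D8 BA.
U+AD941: 4-byte form → F2 AD A5 81.
U+0757: 2-byte form → DD 97.
Concatenated (24 bytes): E6 BE 9E D5 80 F2 BA 86 B4 E7 BD 8D F2 9A B1 80 D8 BA F2 AD A5 81 DD 97.

E6 BE 9E D5 80 F2 BA 86 B4 E7 BD 8D F2 9A B1 80 D8 BA F2 AD A5 81 DD 97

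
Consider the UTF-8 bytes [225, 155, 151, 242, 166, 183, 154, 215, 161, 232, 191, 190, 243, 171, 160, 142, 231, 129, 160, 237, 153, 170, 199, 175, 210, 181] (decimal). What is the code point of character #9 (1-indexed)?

Offset 0: leading byte 0xE1 = 11100001 → 3-byte char #1 = E1 9B 97.
Offset 3: leading byte 0xF2 = 11110010 → 4-byte char #2 = F2 A6 B7 9A.
Offset 7: leading byte 0xD7 = 11010111 → 2-byte char #3 = D7 A1.
Offset 9: leading byte 0xE8 = 11101000 → 3-byte char #4 = E8 BF BE.
Offset 12: leading byte 0xF3 = 11110011 → 4-byte char #5 = F3 AB A0 8E.
Offset 16: leading byte 0xE7 = 11100111 → 3-byte char #6 = E7 81 A0.
Offset 19: leading byte 0xED = 11101101 → 3-byte char #7 = ED 99 AA.
Offset 22: leading byte 0xC7 = 11000111 → 2-byte char #8 = C7 AF.
Offset 24: leading byte 0xD2 = 11010010 → 2-byte char #9 = D2 B5.
Leading byte 0xD2 = 11010010 matches 110xxxxx → 2-byte sequence.
Byte 1: 0xD2 = 11010010, payload 10010 (5 bits).
Byte 2: 0xB5 = 10110101 (10xxxxxx ✓), payload 110101.
Concatenate: 10010110101 = 0x4B5 (11 bits → U+04B5).

U+04B5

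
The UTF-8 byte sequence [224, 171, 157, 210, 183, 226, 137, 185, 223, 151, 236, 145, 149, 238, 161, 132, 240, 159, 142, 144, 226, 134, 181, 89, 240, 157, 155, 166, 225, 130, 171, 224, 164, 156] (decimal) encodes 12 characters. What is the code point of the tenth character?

U+1D6E6

Offset 0: leading byte 0xE0 = 11100000 → 3-byte char #1 = E0 AB 9D.
Offset 3: leading byte 0xD2 = 11010010 → 2-byte char #2 = D2 B7.
Offset 5: leading byte 0xE2 = 11100010 → 3-byte char #3 = E2 89 B9.
Offset 8: leading byte 0xDF = 11011111 → 2-byte char #4 = DF 97.
Offset 10: leading byte 0xEC = 11101100 → 3-byte char #5 = EC 91 95.
Offset 13: leading byte 0xEE = 11101110 → 3-byte char #6 = EE A1 84.
Offset 16: leading byte 0xF0 = 11110000 → 4-byte char #7 = F0 9F 8E 90.
Offset 20: leading byte 0xE2 = 11100010 → 3-byte char #8 = E2 86 B5.
Offset 23: leading byte 0x59 = 01011001 → 1-byte char #9 = 59.
Offset 24: leading byte 0xF0 = 11110000 → 4-byte char #10 = F0 9D 9B A6.
Leading byte 0xF0 = 11110000 matches 11110xxx → 4-byte sequence.
Byte 1: 0xF0 = 11110000, payload 000 (3 bits).
Byte 2: 0x9D = 10011101 (10xxxxxx ✓), payload 011101.
Byte 3: 0x9B = 10011011 (10xxxxxx ✓), payload 011011.
Byte 4: 0xA6 = 10100110 (10xxxxxx ✓), payload 100110.
Concatenate: 000011101011011100110 = 0x1D6E6 (21 bits → U+1D6E6).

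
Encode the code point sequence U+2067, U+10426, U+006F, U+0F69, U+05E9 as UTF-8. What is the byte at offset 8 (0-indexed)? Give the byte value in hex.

0xE0

U+2067 → 3-byte form E2 81 A7 at offsets 0–2.
U+10426 → 4-byte form F0 90 90 A6 at offsets 3–6.
U+006F → 1-byte form 6F at offsets 7–7.
U+0F69 → 3-byte form E0 BD A9 at offsets 8–10.
Offset 8 falls in char 4's range; it's byte 1 of E0 BD A9 = 0xE0.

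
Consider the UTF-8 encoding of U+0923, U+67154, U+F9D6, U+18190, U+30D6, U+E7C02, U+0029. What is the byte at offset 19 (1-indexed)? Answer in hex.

0xA7

1-indexed offset 19 is 0-indexed offset 18.
U+0923 → 3-byte form E0 A4 A3 at offsets 0–2.
U+67154 → 4-byte form F1 A7 85 94 at offsets 3–6.
U+F9D6 → 3-byte form EF A7 96 at offsets 7–9.
U+18190 → 4-byte form F0 98 86 90 at offsets 10–13.
U+30D6 → 3-byte form E3 83 96 at offsets 14–16.
U+E7C02 → 4-byte form F3 A7 B0 82 at offsets 17–20.
Offset 18 falls in char 6's range; it's byte 2 of F3 A7 B0 82 = 0xA7.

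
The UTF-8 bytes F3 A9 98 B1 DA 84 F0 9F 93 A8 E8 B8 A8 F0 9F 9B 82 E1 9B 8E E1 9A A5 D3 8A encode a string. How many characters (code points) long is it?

Byte at offset 0: 0xF3 = 11110011 → 4-byte char (#1). Advance 4.
Byte at offset 4: 0xDA = 11011010 → 2-byte char (#2). Advance 2.
Byte at offset 6: 0xF0 = 11110000 → 4-byte char (#3). Advance 4.
Byte at offset 10: 0xE8 = 11101000 → 3-byte char (#4). Advance 3.
Byte at offset 13: 0xF0 = 11110000 → 4-byte char (#5). Advance 4.
Byte at offset 17: 0xE1 = 11100001 → 3-byte char (#6). Advance 3.
Byte at offset 20: 0xE1 = 11100001 → 3-byte char (#7). Advance 3.
Byte at offset 23: 0xD3 = 11010011 → 2-byte char (#8). Advance 2.
Reached end at offset 25 after 8 code points.

8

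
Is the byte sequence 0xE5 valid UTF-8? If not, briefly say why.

invalid (sequence truncated)

Leading byte 0xE5 = 11100101 → 3-byte form, but only 1 byte is present.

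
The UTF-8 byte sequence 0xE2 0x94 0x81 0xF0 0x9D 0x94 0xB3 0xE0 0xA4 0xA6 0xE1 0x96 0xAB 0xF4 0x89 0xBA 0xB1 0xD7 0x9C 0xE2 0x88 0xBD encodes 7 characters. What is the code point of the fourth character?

U+15AB

Offset 0: leading byte 0xE2 = 11100010 → 3-byte char #1 = E2 94 81.
Offset 3: leading byte 0xF0 = 11110000 → 4-byte char #2 = F0 9D 94 B3.
Offset 7: leading byte 0xE0 = 11100000 → 3-byte char #3 = E0 A4 A6.
Offset 10: leading byte 0xE1 = 11100001 → 3-byte char #4 = E1 96 AB.
Leading byte 0xE1 = 11100001 matches 1110xxxx → 3-byte sequence.
Byte 1: 0xE1 = 11100001, payload 0001 (4 bits).
Byte 2: 0x96 = 10010110 (10xxxxxx ✓), payload 010110.
Byte 3: 0xAB = 10101011 (10xxxxxx ✓), payload 101011.
Concatenate: 0001010110101011 = 0x15AB (16 bits → U+15AB).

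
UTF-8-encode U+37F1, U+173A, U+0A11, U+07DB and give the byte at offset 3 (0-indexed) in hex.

0xE1

U+37F1 → 3-byte form E3 9F B1 at offsets 0–2.
U+173A → 3-byte form E1 9C BA at offsets 3–5.
Offset 3 falls in char 2's range; it's byte 1 of E1 9C BA = 0xE1.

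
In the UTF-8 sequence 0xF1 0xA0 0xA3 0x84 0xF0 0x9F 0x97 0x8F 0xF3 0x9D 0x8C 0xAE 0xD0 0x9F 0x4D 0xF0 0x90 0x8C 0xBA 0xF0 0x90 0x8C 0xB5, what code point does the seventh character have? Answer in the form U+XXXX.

U+10335

Offset 0: leading byte 0xF1 = 11110001 → 4-byte char #1 = F1 A0 A3 84.
Offset 4: leading byte 0xF0 = 11110000 → 4-byte char #2 = F0 9F 97 8F.
Offset 8: leading byte 0xF3 = 11110011 → 4-byte char #3 = F3 9D 8C AE.
Offset 12: leading byte 0xD0 = 11010000 → 2-byte char #4 = D0 9F.
Offset 14: leading byte 0x4D = 01001101 → 1-byte char #5 = 4D.
Offset 15: leading byte 0xF0 = 11110000 → 4-byte char #6 = F0 90 8C BA.
Offset 19: leading byte 0xF0 = 11110000 → 4-byte char #7 = F0 90 8C B5.
Leading byte 0xF0 = 11110000 matches 11110xxx → 4-byte sequence.
Byte 1: 0xF0 = 11110000, payload 000 (3 bits).
Byte 2: 0x90 = 10010000 (10xxxxxx ✓), payload 010000.
Byte 3: 0x8C = 10001100 (10xxxxxx ✓), payload 001100.
Byte 4: 0xB5 = 10110101 (10xxxxxx ✓), payload 110101.
Concatenate: 000010000001100110101 = 0x10335 (21 bits → U+10335).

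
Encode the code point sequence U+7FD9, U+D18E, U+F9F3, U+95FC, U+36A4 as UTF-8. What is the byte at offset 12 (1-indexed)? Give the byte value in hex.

1-indexed offset 12 is 0-indexed offset 11.
U+7FD9 → 3-byte form E7 BF 99 at offsets 0–2.
U+D18E → 3-byte form ED 86 8E at offsets 3–5.
U+F9F3 → 3-byte form EF A7 B3 at offsets 6–8.
U+95FC → 3-byte form E9 97 BC at offsets 9–11.
Offset 11 falls in char 4's range; it's byte 3 of E9 97 BC = 0xBC.

0xBC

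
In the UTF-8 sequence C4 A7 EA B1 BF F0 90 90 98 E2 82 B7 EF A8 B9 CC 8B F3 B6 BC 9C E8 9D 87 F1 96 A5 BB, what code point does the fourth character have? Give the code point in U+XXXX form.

Offset 0: leading byte 0xC4 = 11000100 → 2-byte char #1 = C4 A7.
Offset 2: leading byte 0xEA = 11101010 → 3-byte char #2 = EA B1 BF.
Offset 5: leading byte 0xF0 = 11110000 → 4-byte char #3 = F0 90 90 98.
Offset 9: leading byte 0xE2 = 11100010 → 3-byte char #4 = E2 82 B7.
Leading byte 0xE2 = 11100010 matches 1110xxxx → 3-byte sequence.
Byte 1: 0xE2 = 11100010, payload 0010 (4 bits).
Byte 2: 0x82 = 10000010 (10xxxxxx ✓), payload 000010.
Byte 3: 0xB7 = 10110111 (10xxxxxx ✓), payload 110111.
Concatenate: 0010000010110111 = 0x20B7 (16 bits → U+20B7).

U+20B7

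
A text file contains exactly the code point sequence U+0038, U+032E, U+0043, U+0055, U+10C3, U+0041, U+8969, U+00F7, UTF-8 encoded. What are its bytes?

38 CC AE 43 55 E1 83 83 41 E8 A5 A9 C3 B7

U+0038: 1-byte form → 38.
U+032E: 2-byte form → CC AE.
U+0043: 1-byte form → 43.
U+0055: 1-byte form → 55.
U+10C3: 3-byte form → E1 83 83.
U+0041: 1-byte form → 41.
U+8969: 3-byte form → E8 A5 A9.
U+00F7: 2-byte form → C3 B7.
Concatenated (14 bytes): 38 CC AE 43 55 E1 83 83 41 E8 A5 A9 C3 B7.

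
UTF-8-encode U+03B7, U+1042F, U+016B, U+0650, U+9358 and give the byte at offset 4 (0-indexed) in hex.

U+03B7 → 2-byte form CE B7 at offsets 0–1.
U+1042F → 4-byte form F0 90 90 AF at offsets 2–5.
Offset 4 falls in char 2's range; it's byte 3 of F0 90 90 AF = 0x90.

0x90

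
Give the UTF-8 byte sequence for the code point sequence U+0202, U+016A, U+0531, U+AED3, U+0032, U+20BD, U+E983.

C8 82 C5 AA D4 B1 EA BB 93 32 E2 82 BD EE A6 83

U+0202: 2-byte form → C8 82.
U+016A: 2-byte form → C5 AA.
U+0531: 2-byte form → D4 B1.
U+AED3: 3-byte form → EA BB 93.
U+0032: 1-byte form → 32.
U+20BD: 3-byte form → E2 82 BD.
U+E983: 3-byte form → EE A6 83.
Concatenated (16 bytes): C8 82 C5 AA D4 B1 EA BB 93 32 E2 82 BD EE A6 83.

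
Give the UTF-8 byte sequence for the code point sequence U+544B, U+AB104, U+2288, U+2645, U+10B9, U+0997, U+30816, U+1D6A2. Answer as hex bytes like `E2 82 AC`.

U+544B: 3-byte form → E5 91 8B.
U+AB104: 4-byte form → F2 AB 84 84.
U+2288: 3-byte form → E2 8A 88.
U+2645: 3-byte form → E2 99 85.
U+10B9: 3-byte form → E1 82 B9.
U+0997: 3-byte form → E0 A6 97.
U+30816: 4-byte form → F0 B0 A0 96.
U+1D6A2: 4-byte form → F0 9D 9A A2.
Concatenated (27 bytes): E5 91 8B F2 AB 84 84 E2 8A 88 E2 99 85 E1 82 B9 E0 A6 97 F0 B0 A0 96 F0 9D 9A A2.

E5 91 8B F2 AB 84 84 E2 8A 88 E2 99 85 E1 82 B9 E0 A6 97 F0 B0 A0 96 F0 9D 9A A2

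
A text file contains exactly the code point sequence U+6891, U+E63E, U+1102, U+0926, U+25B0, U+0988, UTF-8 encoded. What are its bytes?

E6 A2 91 EE 98 BE E1 84 82 E0 A4 A6 E2 96 B0 E0 A6 88

U+6891: 3-byte form → E6 A2 91.
U+E63E: 3-byte form → EE 98 BE.
U+1102: 3-byte form → E1 84 82.
U+0926: 3-byte form → E0 A4 A6.
U+25B0: 3-byte form → E2 96 B0.
U+0988: 3-byte form → E0 A6 88.
Concatenated (18 bytes): E6 A2 91 EE 98 BE E1 84 82 E0 A4 A6 E2 96 B0 E0 A6 88.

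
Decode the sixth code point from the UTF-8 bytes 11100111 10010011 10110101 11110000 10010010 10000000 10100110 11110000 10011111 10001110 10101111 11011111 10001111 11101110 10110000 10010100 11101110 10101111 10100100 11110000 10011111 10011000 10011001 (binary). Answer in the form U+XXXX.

Offset 0: leading byte 0xE7 = 11100111 → 3-byte char #1 = E7 93 B5.
Offset 3: leading byte 0xF0 = 11110000 → 4-byte char #2 = F0 92 80 A6.
Offset 7: leading byte 0xF0 = 11110000 → 4-byte char #3 = F0 9F 8E AF.
Offset 11: leading byte 0xDF = 11011111 → 2-byte char #4 = DF 8F.
Offset 13: leading byte 0xEE = 11101110 → 3-byte char #5 = EE B0 94.
Offset 16: leading byte 0xEE = 11101110 → 3-byte char #6 = EE AF A4.
Leading byte 0xEE = 11101110 matches 1110xxxx → 3-byte sequence.
Byte 1: 0xEE = 11101110, payload 1110 (4 bits).
Byte 2: 0xAF = 10101111 (10xxxxxx ✓), payload 101111.
Byte 3: 0xA4 = 10100100 (10xxxxxx ✓), payload 100100.
Concatenate: 1110101111100100 = 0xEBE4 (16 bits → U+EBE4).

U+EBE4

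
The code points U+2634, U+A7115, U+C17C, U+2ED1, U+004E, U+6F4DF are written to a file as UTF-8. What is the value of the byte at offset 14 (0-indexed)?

0xF1

U+2634 → 3-byte form E2 98 B4 at offsets 0–2.
U+A7115 → 4-byte form F2 A7 84 95 at offsets 3–6.
U+C17C → 3-byte form EC 85 BC at offsets 7–9.
U+2ED1 → 3-byte form E2 BB 91 at offsets 10–12.
U+004E → 1-byte form 4E at offsets 13–13.
U+6F4DF → 4-byte form F1 AF 93 9F at offsets 14–17.
Offset 14 falls in char 6's range; it's byte 1 of F1 AF 93 9F = 0xF1.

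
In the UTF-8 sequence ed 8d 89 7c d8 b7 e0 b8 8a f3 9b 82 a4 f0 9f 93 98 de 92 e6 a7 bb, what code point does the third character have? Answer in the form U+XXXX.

Offset 0: leading byte 0xED = 11101101 → 3-byte char #1 = ED 8D 89.
Offset 3: leading byte 0x7C = 01111100 → 1-byte char #2 = 7C.
Offset 4: leading byte 0xD8 = 11011000 → 2-byte char #3 = D8 B7.
Leading byte 0xD8 = 11011000 matches 110xxxxx → 2-byte sequence.
Byte 1: 0xD8 = 11011000, payload 11000 (5 bits).
Byte 2: 0xB7 = 10110111 (10xxxxxx ✓), payload 110111.
Concatenate: 11000110111 = 0x637 (11 bits → U+0637).

U+0637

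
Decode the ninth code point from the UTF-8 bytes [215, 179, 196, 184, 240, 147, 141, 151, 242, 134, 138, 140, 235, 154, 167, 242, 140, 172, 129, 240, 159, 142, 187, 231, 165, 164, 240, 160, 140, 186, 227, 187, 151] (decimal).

U+2033A

Offset 0: leading byte 0xD7 = 11010111 → 2-byte char #1 = D7 B3.
Offset 2: leading byte 0xC4 = 11000100 → 2-byte char #2 = C4 B8.
Offset 4: leading byte 0xF0 = 11110000 → 4-byte char #3 = F0 93 8D 97.
Offset 8: leading byte 0xF2 = 11110010 → 4-byte char #4 = F2 86 8A 8C.
Offset 12: leading byte 0xEB = 11101011 → 3-byte char #5 = EB 9A A7.
Offset 15: leading byte 0xF2 = 11110010 → 4-byte char #6 = F2 8C AC 81.
Offset 19: leading byte 0xF0 = 11110000 → 4-byte char #7 = F0 9F 8E BB.
Offset 23: leading byte 0xE7 = 11100111 → 3-byte char #8 = E7 A5 A4.
Offset 26: leading byte 0xF0 = 11110000 → 4-byte char #9 = F0 A0 8C BA.
Leading byte 0xF0 = 11110000 matches 11110xxx → 4-byte sequence.
Byte 1: 0xF0 = 11110000, payload 000 (3 bits).
Byte 2: 0xA0 = 10100000 (10xxxxxx ✓), payload 100000.
Byte 3: 0x8C = 10001100 (10xxxxxx ✓), payload 001100.
Byte 4: 0xBA = 10111010 (10xxxxxx ✓), payload 111010.
Concatenate: 000100000001100111010 = 0x2033A (21 bits → U+2033A).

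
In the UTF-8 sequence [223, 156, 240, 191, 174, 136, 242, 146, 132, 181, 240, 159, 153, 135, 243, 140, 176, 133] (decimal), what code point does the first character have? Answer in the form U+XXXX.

Offset 0: leading byte 0xDF = 11011111 → 2-byte char #1 = DF 9C.
Leading byte 0xDF = 11011111 matches 110xxxxx → 2-byte sequence.
Byte 1: 0xDF = 11011111, payload 11111 (5 bits).
Byte 2: 0x9C = 10011100 (10xxxxxx ✓), payload 011100.
Concatenate: 11111011100 = 0x7DC (11 bits → U+07DC).

U+07DC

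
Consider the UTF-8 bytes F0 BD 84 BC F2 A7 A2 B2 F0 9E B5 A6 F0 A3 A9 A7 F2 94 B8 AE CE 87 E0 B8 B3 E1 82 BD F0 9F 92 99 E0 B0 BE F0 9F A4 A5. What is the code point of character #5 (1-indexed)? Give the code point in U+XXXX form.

U+94E2E

Offset 0: leading byte 0xF0 = 11110000 → 4-byte char #1 = F0 BD 84 BC.
Offset 4: leading byte 0xF2 = 11110010 → 4-byte char #2 = F2 A7 A2 B2.
Offset 8: leading byte 0xF0 = 11110000 → 4-byte char #3 = F0 9E B5 A6.
Offset 12: leading byte 0xF0 = 11110000 → 4-byte char #4 = F0 A3 A9 A7.
Offset 16: leading byte 0xF2 = 11110010 → 4-byte char #5 = F2 94 B8 AE.
Leading byte 0xF2 = 11110010 matches 11110xxx → 4-byte sequence.
Byte 1: 0xF2 = 11110010, payload 010 (3 bits).
Byte 2: 0x94 = 10010100 (10xxxxxx ✓), payload 010100.
Byte 3: 0xB8 = 10111000 (10xxxxxx ✓), payload 111000.
Byte 4: 0xAE = 10101110 (10xxxxxx ✓), payload 101110.
Concatenate: 010010100111000101110 = 0x94E2E (21 bits → U+94E2E).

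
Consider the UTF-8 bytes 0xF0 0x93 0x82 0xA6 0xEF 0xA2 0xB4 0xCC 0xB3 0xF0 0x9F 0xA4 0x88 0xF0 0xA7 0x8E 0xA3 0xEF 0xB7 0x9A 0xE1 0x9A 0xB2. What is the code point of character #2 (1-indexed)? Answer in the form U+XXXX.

U+F8B4

Offset 0: leading byte 0xF0 = 11110000 → 4-byte char #1 = F0 93 82 A6.
Offset 4: leading byte 0xEF = 11101111 → 3-byte char #2 = EF A2 B4.
Leading byte 0xEF = 11101111 matches 1110xxxx → 3-byte sequence.
Byte 1: 0xEF = 11101111, payload 1111 (4 bits).
Byte 2: 0xA2 = 10100010 (10xxxxxx ✓), payload 100010.
Byte 3: 0xB4 = 10110100 (10xxxxxx ✓), payload 110100.
Concatenate: 1111100010110100 = 0xF8B4 (16 bits → U+F8B4).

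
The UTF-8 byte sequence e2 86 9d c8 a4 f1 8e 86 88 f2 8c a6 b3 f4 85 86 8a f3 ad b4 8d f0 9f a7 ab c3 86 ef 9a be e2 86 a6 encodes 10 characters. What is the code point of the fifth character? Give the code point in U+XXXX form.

Offset 0: leading byte 0xE2 = 11100010 → 3-byte char #1 = E2 86 9D.
Offset 3: leading byte 0xC8 = 11001000 → 2-byte char #2 = C8 A4.
Offset 5: leading byte 0xF1 = 11110001 → 4-byte char #3 = F1 8E 86 88.
Offset 9: leading byte 0xF2 = 11110010 → 4-byte char #4 = F2 8C A6 B3.
Offset 13: leading byte 0xF4 = 11110100 → 4-byte char #5 = F4 85 86 8A.
Leading byte 0xF4 = 11110100 matches 11110xxx → 4-byte sequence.
Byte 1: 0xF4 = 11110100, payload 100 (3 bits).
Byte 2: 0x85 = 10000101 (10xxxxxx ✓), payload 000101.
Byte 3: 0x86 = 10000110 (10xxxxxx ✓), payload 000110.
Byte 4: 0x8A = 10001010 (10xxxxxx ✓), payload 001010.
Concatenate: 100000101000110001010 = 0x10518A (21 bits → U+10518A).

U+10518A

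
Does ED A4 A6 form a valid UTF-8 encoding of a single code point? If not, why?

Structurally a 3-byte sequence; payload = 0xD926.
But 0xD926 is in U+D800–U+DFFF, the surrogate range. Surrogates are not Unicode scalar values and are forbidden in UTF-8.

invalid (encodes a surrogate (U+D800–U+DFFF))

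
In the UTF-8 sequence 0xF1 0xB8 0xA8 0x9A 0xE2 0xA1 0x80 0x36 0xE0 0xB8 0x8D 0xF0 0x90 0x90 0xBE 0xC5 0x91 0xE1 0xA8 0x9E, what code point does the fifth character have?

Offset 0: leading byte 0xF1 = 11110001 → 4-byte char #1 = F1 B8 A8 9A.
Offset 4: leading byte 0xE2 = 11100010 → 3-byte char #2 = E2 A1 80.
Offset 7: leading byte 0x36 = 00110110 → 1-byte char #3 = 36.
Offset 8: leading byte 0xE0 = 11100000 → 3-byte char #4 = E0 B8 8D.
Offset 11: leading byte 0xF0 = 11110000 → 4-byte char #5 = F0 90 90 BE.
Leading byte 0xF0 = 11110000 matches 11110xxx → 4-byte sequence.
Byte 1: 0xF0 = 11110000, payload 000 (3 bits).
Byte 2: 0x90 = 10010000 (10xxxxxx ✓), payload 010000.
Byte 3: 0x90 = 10010000 (10xxxxxx ✓), payload 010000.
Byte 4: 0xBE = 10111110 (10xxxxxx ✓), payload 111110.
Concatenate: 000010000010000111110 = 0x1043E (21 bits → U+1043E).

U+1043E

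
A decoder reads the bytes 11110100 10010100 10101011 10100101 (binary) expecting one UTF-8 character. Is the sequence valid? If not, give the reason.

Leading byte 0xF4 = 11110100 → 4-byte form.
Payload = 0x114AE5, which exceeds U+10FFFF, the maximum Unicode code point. (Leading bytes F5–FF, or F4 followed by ≥ 0x90, are invalid.)

invalid (encodes a value above U+10FFFF)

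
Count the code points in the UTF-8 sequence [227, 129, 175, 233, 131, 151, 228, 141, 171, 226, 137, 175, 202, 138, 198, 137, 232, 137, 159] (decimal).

Byte at offset 0: 0xE3 = 11100011 → 3-byte char (#1). Advance 3.
Byte at offset 3: 0xE9 = 11101001 → 3-byte char (#2). Advance 3.
Byte at offset 6: 0xE4 = 11100100 → 3-byte char (#3). Advance 3.
Byte at offset 9: 0xE2 = 11100010 → 3-byte char (#4). Advance 3.
Byte at offset 12: 0xCA = 11001010 → 2-byte char (#5). Advance 2.
Byte at offset 14: 0xC6 = 11000110 → 2-byte char (#6). Advance 2.
Byte at offset 16: 0xE8 = 11101000 → 3-byte char (#7). Advance 3.
Reached end at offset 19 after 7 code points.

7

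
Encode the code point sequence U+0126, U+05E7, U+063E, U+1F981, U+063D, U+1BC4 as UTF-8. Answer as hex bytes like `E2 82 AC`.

C4 A6 D7 A7 D8 BE F0 9F A6 81 D8 BD E1 AF 84

U+0126: 2-byte form → C4 A6.
U+05E7: 2-byte form → D7 A7.
U+063E: 2-byte form → D8 BE.
U+1F981: 4-byte form → F0 9F A6 81.
U+063D: 2-byte form → D8 BD.
U+1BC4: 3-byte form → E1 AF 84.
Concatenated (15 bytes): C4 A6 D7 A7 D8 BE F0 9F A6 81 D8 BD E1 AF 84.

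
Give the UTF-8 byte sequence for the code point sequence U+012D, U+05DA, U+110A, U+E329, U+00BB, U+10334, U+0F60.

C4 AD D7 9A E1 84 8A EE 8C A9 C2 BB F0 90 8C B4 E0 BD A0

U+012D: 2-byte form → C4 AD.
U+05DA: 2-byte form → D7 9A.
U+110A: 3-byte form → E1 84 8A.
U+E329: 3-byte form → EE 8C A9.
U+00BB: 2-byte form → C2 BB.
U+10334: 4-byte form → F0 90 8C B4.
U+0F60: 3-byte form → E0 BD A0.
Concatenated (19 bytes): C4 AD D7 9A E1 84 8A EE 8C A9 C2 BB F0 90 8C B4 E0 BD A0.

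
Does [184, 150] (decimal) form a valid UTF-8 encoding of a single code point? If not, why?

Byte 0xB8 = 10111000 has the form 10xxxxxx — a continuation byte — but there is no preceding leading byte.

invalid (continuation byte with no leading byte)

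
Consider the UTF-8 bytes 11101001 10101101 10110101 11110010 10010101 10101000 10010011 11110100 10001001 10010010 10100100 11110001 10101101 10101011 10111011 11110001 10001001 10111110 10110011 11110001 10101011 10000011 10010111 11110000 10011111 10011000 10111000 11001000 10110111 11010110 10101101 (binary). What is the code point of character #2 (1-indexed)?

U+95A13

Offset 0: leading byte 0xE9 = 11101001 → 3-byte char #1 = E9 AD B5.
Offset 3: leading byte 0xF2 = 11110010 → 4-byte char #2 = F2 95 A8 93.
Leading byte 0xF2 = 11110010 matches 11110xxx → 4-byte sequence.
Byte 1: 0xF2 = 11110010, payload 010 (3 bits).
Byte 2: 0x95 = 10010101 (10xxxxxx ✓), payload 010101.
Byte 3: 0xA8 = 10101000 (10xxxxxx ✓), payload 101000.
Byte 4: 0x93 = 10010011 (10xxxxxx ✓), payload 010011.
Concatenate: 010010101101000010011 = 0x95A13 (21 bits → U+95A13).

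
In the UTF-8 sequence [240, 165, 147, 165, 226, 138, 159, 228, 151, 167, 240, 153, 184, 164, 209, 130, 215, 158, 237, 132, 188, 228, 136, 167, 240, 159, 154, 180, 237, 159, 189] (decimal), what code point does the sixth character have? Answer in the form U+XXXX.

Offset 0: leading byte 0xF0 = 11110000 → 4-byte char #1 = F0 A5 93 A5.
Offset 4: leading byte 0xE2 = 11100010 → 3-byte char #2 = E2 8A 9F.
Offset 7: leading byte 0xE4 = 11100100 → 3-byte char #3 = E4 97 A7.
Offset 10: leading byte 0xF0 = 11110000 → 4-byte char #4 = F0 99 B8 A4.
Offset 14: leading byte 0xD1 = 11010001 → 2-byte char #5 = D1 82.
Offset 16: leading byte 0xD7 = 11010111 → 2-byte char #6 = D7 9E.
Leading byte 0xD7 = 11010111 matches 110xxxxx → 2-byte sequence.
Byte 1: 0xD7 = 11010111, payload 10111 (5 bits).
Byte 2: 0x9E = 10011110 (10xxxxxx ✓), payload 011110.
Concatenate: 10111011110 = 0x5DE (11 bits → U+05DE).

U+05DE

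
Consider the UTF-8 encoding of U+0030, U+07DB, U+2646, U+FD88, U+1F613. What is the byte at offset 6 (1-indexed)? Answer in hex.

1-indexed offset 6 is 0-indexed offset 5.
U+0030 → 1-byte form 30 at offsets 0–0.
U+07DB → 2-byte form DF 9B at offsets 1–2.
U+2646 → 3-byte form E2 99 86 at offsets 3–5.
Offset 5 falls in char 3's range; it's byte 3 of E2 99 86 = 0x86.

0x86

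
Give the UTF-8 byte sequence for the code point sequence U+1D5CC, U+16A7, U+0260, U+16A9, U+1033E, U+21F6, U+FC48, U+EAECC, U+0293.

F0 9D 97 8C E1 9A A7 C9 A0 E1 9A A9 F0 90 8C BE E2 87 B6 EF B1 88 F3 AA BB 8C CA 93

U+1D5CC: 4-byte form → F0 9D 97 8C.
U+16A7: 3-byte form → E1 9A A7.
U+0260: 2-byte form → C9 A0.
U+16A9: 3-byte form → E1 9A A9.
U+1033E: 4-byte form → F0 90 8C BE.
U+21F6: 3-byte form → E2 87 B6.
U+FC48: 3-byte form → EF B1 88.
U+EAECC: 4-byte form → F3 AA BB 8C.
U+0293: 2-byte form → CA 93.
Concatenated (28 bytes): F0 9D 97 8C E1 9A A7 C9 A0 E1 9A A9 F0 90 8C BE E2 87 B6 EF B1 88 F3 AA BB 8C CA 93.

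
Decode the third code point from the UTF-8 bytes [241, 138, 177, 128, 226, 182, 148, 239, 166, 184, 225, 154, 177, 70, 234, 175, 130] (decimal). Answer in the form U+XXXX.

U+F9B8

Offset 0: leading byte 0xF1 = 11110001 → 4-byte char #1 = F1 8A B1 80.
Offset 4: leading byte 0xE2 = 11100010 → 3-byte char #2 = E2 B6 94.
Offset 7: leading byte 0xEF = 11101111 → 3-byte char #3 = EF A6 B8.
Leading byte 0xEF = 11101111 matches 1110xxxx → 3-byte sequence.
Byte 1: 0xEF = 11101111, payload 1111 (4 bits).
Byte 2: 0xA6 = 10100110 (10xxxxxx ✓), payload 100110.
Byte 3: 0xB8 = 10111000 (10xxxxxx ✓), payload 111000.
Concatenate: 1111100110111000 = 0xF9B8 (16 bits → U+F9B8).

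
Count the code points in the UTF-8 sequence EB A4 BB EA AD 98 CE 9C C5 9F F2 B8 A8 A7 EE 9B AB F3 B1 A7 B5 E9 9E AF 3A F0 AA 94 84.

Byte at offset 0: 0xEB = 11101011 → 3-byte char (#1). Advance 3.
Byte at offset 3: 0xEA = 11101010 → 3-byte char (#2). Advance 3.
Byte at offset 6: 0xCE = 11001110 → 2-byte char (#3). Advance 2.
Byte at offset 8: 0xC5 = 11000101 → 2-byte char (#4). Advance 2.
Byte at offset 10: 0xF2 = 11110010 → 4-byte char (#5). Advance 4.
Byte at offset 14: 0xEE = 11101110 → 3-byte char (#6). Advance 3.
Byte at offset 17: 0xF3 = 11110011 → 4-byte char (#7). Advance 4.
Byte at offset 21: 0xE9 = 11101001 → 3-byte char (#8). Advance 3.
Byte at offset 24: 0x3A = 00111010 → 1-byte char (#9). Advance 1.
Byte at offset 25: 0xF0 = 11110000 → 4-byte char (#10). Advance 4.
Reached end at offset 29 after 10 code points.

10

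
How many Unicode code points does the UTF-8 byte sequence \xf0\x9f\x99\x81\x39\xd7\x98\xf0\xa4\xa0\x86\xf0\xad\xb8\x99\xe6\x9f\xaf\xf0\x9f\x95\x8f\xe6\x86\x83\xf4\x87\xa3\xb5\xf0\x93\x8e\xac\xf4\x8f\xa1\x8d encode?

11

Byte at offset 0: 0xF0 = 11110000 → 4-byte char (#1). Advance 4.
Byte at offset 4: 0x39 = 00111001 → 1-byte char (#2). Advance 1.
Byte at offset 5: 0xD7 = 11010111 → 2-byte char (#3). Advance 2.
Byte at offset 7: 0xF0 = 11110000 → 4-byte char (#4). Advance 4.
Byte at offset 11: 0xF0 = 11110000 → 4-byte char (#5). Advance 4.
Byte at offset 15: 0xE6 = 11100110 → 3-byte char (#6). Advance 3.
Byte at offset 18: 0xF0 = 11110000 → 4-byte char (#7). Advance 4.
Byte at offset 22: 0xE6 = 11100110 → 3-byte char (#8). Advance 3.
Byte at offset 25: 0xF4 = 11110100 → 4-byte char (#9). Advance 4.
Byte at offset 29: 0xF0 = 11110000 → 4-byte char (#10). Advance 4.
Byte at offset 33: 0xF4 = 11110100 → 4-byte char (#11). Advance 4.
Reached end at offset 37 after 11 code points.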